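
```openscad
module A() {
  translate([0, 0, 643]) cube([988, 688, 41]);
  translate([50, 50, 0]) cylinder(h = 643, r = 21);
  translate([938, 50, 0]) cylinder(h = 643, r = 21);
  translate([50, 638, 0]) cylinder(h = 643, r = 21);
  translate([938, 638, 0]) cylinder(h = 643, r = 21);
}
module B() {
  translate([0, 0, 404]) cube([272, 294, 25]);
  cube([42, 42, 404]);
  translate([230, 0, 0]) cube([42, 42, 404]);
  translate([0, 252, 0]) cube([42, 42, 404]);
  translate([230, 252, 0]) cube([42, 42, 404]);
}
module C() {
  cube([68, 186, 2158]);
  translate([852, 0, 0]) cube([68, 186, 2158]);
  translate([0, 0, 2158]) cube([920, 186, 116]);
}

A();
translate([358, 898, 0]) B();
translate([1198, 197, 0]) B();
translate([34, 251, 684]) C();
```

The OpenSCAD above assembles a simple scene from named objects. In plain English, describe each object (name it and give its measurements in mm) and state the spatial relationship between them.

A is a table: top 988 mm (x) × 688 mm (y), 41 mm thick, upper face at z = 684 mm, on four round legs of 42 mm diameter, each leg's bounding box inset 29 mm from the nearest pair of top edges, running from z = 0 to the bottom of the top.

B is a four-legged stool. The seat is a 272×294×25 mm slab whose top surface is at z = 429 mm; four square legs, each 42×42 mm in cross-section, run from the floor (z = 0) to the underside of the seat, each flush with a corner of the seat.

C is a door frame. The clear opening is 784 mm wide and 2158 mm high. Two 68 mm wide jambs, 186 mm deep, stand either side of the opening from the floor to the top of the opening. A 116 mm thick head sits across the top of both jambs, spanning the full outside width of the frame.

Two stools sit around the table at the +y, +x sides. The door frame is on top of the table, centred.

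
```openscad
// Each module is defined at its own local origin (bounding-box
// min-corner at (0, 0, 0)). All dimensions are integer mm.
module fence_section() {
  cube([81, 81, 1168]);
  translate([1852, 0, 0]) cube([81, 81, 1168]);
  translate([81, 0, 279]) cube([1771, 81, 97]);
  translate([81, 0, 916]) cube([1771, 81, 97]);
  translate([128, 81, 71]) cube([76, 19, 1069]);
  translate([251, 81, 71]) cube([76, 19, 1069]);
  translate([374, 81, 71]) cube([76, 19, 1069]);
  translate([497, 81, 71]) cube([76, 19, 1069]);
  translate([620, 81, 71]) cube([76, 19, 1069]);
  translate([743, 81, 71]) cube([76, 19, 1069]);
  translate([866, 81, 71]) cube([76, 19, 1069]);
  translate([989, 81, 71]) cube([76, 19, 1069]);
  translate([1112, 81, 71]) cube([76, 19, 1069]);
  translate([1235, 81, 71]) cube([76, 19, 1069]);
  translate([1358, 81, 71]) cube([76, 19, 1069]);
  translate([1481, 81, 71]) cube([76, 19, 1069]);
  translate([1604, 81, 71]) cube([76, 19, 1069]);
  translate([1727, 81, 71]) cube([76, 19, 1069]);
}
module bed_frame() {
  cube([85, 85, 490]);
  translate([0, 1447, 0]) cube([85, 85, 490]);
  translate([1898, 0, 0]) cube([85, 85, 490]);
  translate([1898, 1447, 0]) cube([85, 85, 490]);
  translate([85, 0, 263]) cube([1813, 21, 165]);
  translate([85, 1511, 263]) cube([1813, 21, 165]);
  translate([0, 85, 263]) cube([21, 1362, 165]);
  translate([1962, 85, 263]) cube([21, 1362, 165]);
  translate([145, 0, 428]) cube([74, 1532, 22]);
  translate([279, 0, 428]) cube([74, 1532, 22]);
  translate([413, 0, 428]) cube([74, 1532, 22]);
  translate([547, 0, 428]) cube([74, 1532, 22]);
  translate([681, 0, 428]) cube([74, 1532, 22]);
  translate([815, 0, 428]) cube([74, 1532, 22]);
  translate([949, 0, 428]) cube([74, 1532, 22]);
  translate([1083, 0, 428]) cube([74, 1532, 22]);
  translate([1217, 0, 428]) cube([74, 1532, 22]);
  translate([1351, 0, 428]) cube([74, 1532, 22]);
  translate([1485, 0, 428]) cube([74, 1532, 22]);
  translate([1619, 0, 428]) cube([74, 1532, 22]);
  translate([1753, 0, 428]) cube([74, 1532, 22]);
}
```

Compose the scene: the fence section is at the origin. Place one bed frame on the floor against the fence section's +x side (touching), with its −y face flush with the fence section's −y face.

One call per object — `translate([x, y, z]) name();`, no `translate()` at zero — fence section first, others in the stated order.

fence_section();
translate([1933, 0, 0]) bed_frame();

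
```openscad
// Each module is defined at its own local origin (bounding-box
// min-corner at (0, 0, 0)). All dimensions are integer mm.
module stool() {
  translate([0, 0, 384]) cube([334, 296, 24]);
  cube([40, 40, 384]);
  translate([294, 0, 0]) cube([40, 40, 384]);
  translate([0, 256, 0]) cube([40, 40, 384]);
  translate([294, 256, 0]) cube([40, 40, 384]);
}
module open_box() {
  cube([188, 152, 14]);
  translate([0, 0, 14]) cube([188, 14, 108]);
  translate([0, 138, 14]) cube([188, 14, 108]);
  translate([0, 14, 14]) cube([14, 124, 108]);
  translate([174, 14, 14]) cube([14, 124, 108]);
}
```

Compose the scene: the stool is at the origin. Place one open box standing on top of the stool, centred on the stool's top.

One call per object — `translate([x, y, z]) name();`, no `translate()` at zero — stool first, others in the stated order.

stool();
translate([73, 72, 408]) open_box();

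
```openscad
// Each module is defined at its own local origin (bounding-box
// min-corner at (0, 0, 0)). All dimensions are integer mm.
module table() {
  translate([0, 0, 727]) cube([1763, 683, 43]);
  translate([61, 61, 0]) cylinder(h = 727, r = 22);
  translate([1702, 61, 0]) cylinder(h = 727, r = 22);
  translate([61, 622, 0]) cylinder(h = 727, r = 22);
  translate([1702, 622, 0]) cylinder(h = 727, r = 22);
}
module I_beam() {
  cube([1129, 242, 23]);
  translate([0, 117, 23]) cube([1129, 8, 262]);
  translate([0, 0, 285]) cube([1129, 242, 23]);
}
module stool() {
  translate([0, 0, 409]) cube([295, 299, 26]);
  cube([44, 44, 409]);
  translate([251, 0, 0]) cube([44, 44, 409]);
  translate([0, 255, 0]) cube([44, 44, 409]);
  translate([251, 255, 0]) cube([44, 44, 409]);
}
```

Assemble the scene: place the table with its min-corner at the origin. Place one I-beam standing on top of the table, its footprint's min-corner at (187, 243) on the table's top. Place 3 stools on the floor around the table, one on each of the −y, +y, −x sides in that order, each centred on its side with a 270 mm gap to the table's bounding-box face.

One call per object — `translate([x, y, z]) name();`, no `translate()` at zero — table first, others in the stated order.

table();
translate([187, 243, 770]) I_beam();
translate([734, -569, 0]) stool();
translate([734, 953, 0]) stool();
translate([-565, 192, 0]) stool();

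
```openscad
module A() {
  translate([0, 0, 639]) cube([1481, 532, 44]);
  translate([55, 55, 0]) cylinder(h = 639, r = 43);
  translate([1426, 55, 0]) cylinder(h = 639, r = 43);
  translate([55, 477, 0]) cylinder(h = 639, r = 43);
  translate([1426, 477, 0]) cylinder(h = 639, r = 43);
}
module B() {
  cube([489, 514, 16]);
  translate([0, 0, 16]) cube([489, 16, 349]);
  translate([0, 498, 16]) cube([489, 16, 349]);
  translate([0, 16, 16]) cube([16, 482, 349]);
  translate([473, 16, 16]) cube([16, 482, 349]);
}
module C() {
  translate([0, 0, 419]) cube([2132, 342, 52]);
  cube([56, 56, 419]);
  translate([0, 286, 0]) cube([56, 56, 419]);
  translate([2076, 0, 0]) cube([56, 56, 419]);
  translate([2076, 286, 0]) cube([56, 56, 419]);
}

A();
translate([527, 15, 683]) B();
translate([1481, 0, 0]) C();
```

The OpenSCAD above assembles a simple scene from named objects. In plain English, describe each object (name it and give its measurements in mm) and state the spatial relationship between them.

A is a table: top 1481 mm (x) × 532 mm (y), 44 mm thick, upper face at z = 683 mm, on four round legs of 86 mm diameter, each leg's bounding box inset 12 mm from the nearest pair of top edges, running from z = 0 to the bottom of the top.

B is an open storage box with external size 489×514×365 mm and wall thickness 16 mm (the base is also 16 mm thick). The base covers the whole footprint; the four walls stand on the base, with the y-facing walls full-width and the x-facing walls fitting between their inner faces.

C is a long wooden bench with a 2132 mm (x) × 342 mm (y) seat, 52 mm thick, its top surface 471 mm above the floor. Four 56 mm square legs at the seat corners, flush with the edges, run from z = 0 to the seat underside.

The open box is on top of the table. The bench is against the table's +x side, with their −y faces flush.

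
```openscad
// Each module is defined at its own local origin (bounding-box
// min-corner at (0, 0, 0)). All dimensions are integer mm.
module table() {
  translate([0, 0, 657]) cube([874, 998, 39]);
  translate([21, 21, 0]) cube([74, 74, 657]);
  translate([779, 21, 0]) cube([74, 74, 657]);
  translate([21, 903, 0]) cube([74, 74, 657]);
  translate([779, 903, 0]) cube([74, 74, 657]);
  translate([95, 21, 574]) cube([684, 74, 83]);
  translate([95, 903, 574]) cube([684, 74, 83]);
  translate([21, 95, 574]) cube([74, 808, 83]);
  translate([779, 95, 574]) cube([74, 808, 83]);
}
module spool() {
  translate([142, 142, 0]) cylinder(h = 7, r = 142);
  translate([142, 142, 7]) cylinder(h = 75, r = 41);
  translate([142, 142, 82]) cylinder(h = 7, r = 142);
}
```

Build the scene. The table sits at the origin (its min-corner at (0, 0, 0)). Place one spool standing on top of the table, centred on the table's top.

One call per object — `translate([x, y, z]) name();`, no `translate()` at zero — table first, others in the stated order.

table();
translate([295, 357, 696]) spool();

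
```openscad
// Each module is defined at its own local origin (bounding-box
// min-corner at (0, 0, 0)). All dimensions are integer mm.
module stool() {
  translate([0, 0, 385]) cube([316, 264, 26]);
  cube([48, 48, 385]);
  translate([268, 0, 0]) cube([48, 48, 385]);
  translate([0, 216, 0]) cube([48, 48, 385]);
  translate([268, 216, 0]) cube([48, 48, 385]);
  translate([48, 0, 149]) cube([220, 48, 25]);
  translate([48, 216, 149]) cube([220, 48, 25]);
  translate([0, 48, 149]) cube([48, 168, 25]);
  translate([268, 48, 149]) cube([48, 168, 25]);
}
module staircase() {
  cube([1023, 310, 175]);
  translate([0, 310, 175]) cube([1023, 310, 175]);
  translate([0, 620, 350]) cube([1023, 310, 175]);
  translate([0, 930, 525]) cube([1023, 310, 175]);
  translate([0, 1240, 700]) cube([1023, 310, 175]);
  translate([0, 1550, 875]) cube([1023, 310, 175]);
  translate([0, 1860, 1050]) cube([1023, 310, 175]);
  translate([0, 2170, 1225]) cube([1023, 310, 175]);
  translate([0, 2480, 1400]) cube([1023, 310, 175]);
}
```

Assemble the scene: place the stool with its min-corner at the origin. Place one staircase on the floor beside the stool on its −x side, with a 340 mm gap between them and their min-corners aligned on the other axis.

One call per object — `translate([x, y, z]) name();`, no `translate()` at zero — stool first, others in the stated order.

stool();
translate([-1363, 0, 0]) staircase();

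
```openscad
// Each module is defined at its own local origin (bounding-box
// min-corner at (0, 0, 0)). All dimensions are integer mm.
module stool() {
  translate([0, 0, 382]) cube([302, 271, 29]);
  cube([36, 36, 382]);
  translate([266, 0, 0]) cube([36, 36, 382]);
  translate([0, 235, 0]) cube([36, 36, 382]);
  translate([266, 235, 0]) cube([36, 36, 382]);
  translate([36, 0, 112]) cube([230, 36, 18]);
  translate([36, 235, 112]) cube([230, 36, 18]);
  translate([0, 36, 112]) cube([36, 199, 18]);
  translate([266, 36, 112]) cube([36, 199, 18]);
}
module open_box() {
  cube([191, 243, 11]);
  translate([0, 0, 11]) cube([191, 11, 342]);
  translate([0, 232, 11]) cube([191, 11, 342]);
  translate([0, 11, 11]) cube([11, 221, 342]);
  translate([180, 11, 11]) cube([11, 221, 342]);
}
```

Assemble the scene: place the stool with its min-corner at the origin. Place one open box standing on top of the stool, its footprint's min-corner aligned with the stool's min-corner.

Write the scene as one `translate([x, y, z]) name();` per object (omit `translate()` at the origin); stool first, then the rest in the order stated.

stool();
translate([0, 0, 411]) open_box();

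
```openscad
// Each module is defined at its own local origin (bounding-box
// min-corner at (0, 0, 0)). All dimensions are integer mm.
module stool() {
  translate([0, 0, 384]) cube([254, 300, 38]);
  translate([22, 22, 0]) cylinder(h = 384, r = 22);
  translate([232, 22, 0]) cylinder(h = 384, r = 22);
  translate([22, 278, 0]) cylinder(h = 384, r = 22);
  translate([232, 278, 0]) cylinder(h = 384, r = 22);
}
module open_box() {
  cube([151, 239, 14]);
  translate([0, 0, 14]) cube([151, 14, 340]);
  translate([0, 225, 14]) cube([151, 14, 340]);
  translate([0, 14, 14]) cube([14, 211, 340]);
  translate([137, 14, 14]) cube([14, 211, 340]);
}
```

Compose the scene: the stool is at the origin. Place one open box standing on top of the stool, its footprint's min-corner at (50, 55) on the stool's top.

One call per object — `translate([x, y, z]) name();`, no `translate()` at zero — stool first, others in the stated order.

stool();
translate([50, 55, 422]) open_box();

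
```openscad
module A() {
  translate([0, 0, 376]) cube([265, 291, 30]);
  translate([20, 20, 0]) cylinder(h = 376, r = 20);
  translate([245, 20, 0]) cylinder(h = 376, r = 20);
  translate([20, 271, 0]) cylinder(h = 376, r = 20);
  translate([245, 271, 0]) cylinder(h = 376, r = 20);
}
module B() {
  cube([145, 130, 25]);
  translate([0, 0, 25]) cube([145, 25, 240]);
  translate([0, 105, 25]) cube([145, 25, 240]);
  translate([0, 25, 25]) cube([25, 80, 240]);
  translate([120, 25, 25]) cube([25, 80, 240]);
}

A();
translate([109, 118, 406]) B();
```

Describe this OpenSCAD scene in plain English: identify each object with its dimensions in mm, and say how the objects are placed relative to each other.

A is a four-legged stool. The seat is 265×291 mm, 30 mm thick, top at z = 406 mm. It stands on four round legs, each 40 mm in diameter, from z = 0 to the seat underside, each leg's axis is inset half a diameter from the nearest pair of seat edges (so the leg's bounding box is flush with the corner).

B is an open-topped rectangular box: outside dimensions 145×130×265 mm, with a uniform wall and base thickness of 25 mm. The base is a full 145×130 slab on the floor; four walls sit on top of the base. The front and back walls (the −y and +y sides) span the full width; the two side walls fit between them.

The open box is on top of the stool.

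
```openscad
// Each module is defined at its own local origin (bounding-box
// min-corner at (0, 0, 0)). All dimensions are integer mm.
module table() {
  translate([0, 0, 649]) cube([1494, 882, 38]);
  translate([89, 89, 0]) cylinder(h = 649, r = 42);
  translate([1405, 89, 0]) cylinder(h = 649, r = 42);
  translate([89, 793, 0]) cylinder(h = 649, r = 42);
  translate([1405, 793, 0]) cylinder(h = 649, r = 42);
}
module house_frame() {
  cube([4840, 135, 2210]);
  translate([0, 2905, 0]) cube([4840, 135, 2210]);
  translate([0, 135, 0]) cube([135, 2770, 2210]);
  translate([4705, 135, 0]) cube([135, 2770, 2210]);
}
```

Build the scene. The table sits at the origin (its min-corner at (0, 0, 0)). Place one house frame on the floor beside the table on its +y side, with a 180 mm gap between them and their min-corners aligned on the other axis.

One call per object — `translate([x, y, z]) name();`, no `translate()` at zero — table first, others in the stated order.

table();
translate([0, 1062, 0]) house_frame();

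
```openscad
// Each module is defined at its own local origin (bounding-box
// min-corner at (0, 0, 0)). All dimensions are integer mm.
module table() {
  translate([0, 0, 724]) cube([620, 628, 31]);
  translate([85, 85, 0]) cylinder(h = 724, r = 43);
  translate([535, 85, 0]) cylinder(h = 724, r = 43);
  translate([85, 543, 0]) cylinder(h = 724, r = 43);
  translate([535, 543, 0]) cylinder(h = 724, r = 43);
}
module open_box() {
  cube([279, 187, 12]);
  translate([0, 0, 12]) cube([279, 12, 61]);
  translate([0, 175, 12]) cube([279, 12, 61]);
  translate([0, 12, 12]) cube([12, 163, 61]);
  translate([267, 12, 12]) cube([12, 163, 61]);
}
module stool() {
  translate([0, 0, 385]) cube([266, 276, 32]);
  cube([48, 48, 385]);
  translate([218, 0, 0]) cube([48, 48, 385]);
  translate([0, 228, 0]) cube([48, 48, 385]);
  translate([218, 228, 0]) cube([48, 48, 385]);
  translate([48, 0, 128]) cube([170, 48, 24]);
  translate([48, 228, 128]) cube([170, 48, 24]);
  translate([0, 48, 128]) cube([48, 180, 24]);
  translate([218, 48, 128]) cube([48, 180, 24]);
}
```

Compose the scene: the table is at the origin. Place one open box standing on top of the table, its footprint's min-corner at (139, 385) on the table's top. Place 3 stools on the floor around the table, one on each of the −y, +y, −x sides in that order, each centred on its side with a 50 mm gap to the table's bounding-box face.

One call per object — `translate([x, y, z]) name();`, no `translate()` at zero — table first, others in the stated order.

table();
translate([139, 385, 755]) open_box();
translate([177, -326, 0]) stool();
translate([177, 678, 0]) stool();
translate([-316, 176, 0]) stool();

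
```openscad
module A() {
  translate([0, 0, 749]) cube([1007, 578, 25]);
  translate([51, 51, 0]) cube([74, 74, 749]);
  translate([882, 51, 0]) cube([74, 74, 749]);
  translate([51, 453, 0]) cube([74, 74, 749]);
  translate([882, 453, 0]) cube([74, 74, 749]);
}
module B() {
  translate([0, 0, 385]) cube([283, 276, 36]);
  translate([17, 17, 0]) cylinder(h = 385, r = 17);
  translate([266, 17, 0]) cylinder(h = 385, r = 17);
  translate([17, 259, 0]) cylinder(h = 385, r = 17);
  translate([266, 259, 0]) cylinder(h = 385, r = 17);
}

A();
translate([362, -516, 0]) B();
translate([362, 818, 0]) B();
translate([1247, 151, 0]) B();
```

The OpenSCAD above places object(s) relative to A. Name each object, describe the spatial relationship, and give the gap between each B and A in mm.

A is a table. B is a stool. Three stools sit around the table at the −y, +y, +x sides. The gap between each stool and the table is 240 mm.

Each stool's nearest face is 240 mm from the table's bounding box.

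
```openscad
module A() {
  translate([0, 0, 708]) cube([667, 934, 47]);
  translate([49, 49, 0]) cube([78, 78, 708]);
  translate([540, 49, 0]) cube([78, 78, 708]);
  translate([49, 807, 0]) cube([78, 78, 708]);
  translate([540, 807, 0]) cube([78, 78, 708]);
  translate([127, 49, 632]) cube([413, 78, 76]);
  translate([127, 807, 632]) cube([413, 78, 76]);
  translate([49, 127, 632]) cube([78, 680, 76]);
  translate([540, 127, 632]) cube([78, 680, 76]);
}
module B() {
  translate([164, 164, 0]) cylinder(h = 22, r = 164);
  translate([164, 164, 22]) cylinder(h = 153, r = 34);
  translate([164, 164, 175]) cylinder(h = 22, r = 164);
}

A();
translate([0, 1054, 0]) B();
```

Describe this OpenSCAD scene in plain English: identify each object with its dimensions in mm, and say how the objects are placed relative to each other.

A is a rectangular dining table. The top is 667×934×47 mm with its upper surface at z = 755 mm. It stands on four 78×78 mm square legs, each inset 49 mm from the nearest pair of top edges, running from the floor to the underside of the top. Four apron rails, 78 mm thick and 76 mm tall, run between adjacent legs with their top edges flush with the underside of the top and their outer faces flush with the legs' outer faces.

B is a spool: two coaxial disc flanges of radius 164 mm and thickness 22 mm, joined by a core cylinder of radius 34 mm and height 153 mm. The lower flange rests on z = 0 and the three cylinders share a vertical axis.

The spool is on the floor beside the table on its +y side.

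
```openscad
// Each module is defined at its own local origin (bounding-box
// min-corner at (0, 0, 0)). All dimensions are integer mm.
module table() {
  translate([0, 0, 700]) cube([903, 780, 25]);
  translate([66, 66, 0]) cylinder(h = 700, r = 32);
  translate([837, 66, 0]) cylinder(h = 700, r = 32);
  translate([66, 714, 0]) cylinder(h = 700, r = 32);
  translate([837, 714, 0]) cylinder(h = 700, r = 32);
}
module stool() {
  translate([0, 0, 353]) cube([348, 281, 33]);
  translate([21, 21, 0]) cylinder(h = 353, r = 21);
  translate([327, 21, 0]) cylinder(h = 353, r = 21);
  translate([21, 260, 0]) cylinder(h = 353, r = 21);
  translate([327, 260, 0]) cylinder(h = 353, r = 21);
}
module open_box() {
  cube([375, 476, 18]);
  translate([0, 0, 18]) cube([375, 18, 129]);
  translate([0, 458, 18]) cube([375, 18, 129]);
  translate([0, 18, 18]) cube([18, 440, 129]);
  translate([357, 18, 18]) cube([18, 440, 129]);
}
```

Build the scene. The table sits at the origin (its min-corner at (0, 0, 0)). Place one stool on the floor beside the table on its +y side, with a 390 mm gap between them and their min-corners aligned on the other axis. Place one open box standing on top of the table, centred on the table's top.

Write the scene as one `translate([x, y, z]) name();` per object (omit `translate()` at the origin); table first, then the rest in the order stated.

table();
translate([0, 1170, 0]) stool();
translate([264, 152, 725]) open_box();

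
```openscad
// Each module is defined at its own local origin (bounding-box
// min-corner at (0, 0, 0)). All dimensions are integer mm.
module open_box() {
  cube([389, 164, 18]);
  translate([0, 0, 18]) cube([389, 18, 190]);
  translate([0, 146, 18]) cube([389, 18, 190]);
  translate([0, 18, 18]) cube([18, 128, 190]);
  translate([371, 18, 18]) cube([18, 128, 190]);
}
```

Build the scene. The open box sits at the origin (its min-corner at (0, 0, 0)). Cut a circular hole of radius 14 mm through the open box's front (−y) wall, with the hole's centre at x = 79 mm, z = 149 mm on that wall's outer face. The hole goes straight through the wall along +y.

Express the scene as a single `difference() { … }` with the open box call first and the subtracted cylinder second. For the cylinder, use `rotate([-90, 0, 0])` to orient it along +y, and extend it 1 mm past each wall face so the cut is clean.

difference() {
  open_box();
  translate([79, -1, 149]) rotate([-90, 0, 0]) cylinder(h = 20, r = 14);
}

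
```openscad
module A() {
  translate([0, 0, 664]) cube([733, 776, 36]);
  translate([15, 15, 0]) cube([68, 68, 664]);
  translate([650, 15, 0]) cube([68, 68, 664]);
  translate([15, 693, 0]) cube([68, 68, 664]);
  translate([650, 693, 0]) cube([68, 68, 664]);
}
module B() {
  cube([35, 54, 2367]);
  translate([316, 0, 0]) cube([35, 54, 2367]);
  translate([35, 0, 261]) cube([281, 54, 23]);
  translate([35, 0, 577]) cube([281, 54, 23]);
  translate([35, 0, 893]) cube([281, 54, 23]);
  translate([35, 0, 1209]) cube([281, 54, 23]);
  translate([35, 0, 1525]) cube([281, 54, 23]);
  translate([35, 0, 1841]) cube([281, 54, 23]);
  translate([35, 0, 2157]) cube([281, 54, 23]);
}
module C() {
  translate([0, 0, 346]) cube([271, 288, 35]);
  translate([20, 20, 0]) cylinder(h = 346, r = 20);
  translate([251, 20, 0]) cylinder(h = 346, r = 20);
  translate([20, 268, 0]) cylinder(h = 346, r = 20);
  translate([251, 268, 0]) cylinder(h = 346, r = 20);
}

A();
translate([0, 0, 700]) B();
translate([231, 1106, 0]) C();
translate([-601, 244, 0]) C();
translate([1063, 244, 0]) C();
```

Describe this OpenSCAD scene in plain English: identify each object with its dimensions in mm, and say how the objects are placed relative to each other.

A is a rectangular dining table. The top is 733×776×36 mm with its upper surface at z = 700 mm. It stands on four 68×68 mm square legs, each inset 15 mm from the nearest pair of top edges, running from the floor to the underside of the top.

B is a wooden ladder with two side rails of 35×54 mm section and 2367 mm height, set 351 mm apart overall. Between them run 7 rectangular rungs (54 mm deep, 23 mm thick), front faces flush with the rails' −y face. The bottom of the first rung is 261 mm above the floor and each subsequent rung is 316 mm higher than the one below.

C is a four-legged stool. The seat is 271×288 mm, 35 mm thick, top at z = 381 mm. It stands on four round legs, each 40 mm in diameter, from z = 0 to the seat underside, each leg's axis is inset half a diameter from the nearest pair of seat edges (so the leg's bounding box is flush with the corner).

The ladder is on top of the table. Three stools sit around the table at the +y, −x, +x sides.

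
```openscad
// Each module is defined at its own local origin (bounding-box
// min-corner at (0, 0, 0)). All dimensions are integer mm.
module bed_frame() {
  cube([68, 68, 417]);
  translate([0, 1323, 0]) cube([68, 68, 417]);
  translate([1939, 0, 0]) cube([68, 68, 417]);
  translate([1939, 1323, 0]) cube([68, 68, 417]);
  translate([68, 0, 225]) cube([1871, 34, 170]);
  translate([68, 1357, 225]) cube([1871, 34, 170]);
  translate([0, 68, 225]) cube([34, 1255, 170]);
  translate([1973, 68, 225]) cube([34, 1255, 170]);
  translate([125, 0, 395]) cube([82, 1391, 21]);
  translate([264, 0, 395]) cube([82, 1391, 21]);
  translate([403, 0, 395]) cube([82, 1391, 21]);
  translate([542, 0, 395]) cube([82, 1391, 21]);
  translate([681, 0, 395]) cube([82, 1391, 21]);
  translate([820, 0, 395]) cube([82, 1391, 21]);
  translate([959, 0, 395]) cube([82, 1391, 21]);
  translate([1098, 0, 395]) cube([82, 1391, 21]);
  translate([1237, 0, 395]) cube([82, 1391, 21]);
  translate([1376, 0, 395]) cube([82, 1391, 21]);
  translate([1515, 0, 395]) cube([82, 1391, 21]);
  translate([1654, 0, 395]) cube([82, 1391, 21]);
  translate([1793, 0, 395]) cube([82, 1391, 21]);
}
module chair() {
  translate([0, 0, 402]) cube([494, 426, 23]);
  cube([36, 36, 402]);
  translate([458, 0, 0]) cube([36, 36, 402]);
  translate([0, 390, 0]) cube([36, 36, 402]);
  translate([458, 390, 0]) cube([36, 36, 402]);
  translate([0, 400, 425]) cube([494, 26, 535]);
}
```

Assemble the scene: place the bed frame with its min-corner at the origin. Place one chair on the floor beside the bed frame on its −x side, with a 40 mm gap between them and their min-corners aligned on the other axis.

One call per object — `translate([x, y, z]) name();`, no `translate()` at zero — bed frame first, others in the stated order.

bed_frame();
translate([-534, 0, 0]) chair();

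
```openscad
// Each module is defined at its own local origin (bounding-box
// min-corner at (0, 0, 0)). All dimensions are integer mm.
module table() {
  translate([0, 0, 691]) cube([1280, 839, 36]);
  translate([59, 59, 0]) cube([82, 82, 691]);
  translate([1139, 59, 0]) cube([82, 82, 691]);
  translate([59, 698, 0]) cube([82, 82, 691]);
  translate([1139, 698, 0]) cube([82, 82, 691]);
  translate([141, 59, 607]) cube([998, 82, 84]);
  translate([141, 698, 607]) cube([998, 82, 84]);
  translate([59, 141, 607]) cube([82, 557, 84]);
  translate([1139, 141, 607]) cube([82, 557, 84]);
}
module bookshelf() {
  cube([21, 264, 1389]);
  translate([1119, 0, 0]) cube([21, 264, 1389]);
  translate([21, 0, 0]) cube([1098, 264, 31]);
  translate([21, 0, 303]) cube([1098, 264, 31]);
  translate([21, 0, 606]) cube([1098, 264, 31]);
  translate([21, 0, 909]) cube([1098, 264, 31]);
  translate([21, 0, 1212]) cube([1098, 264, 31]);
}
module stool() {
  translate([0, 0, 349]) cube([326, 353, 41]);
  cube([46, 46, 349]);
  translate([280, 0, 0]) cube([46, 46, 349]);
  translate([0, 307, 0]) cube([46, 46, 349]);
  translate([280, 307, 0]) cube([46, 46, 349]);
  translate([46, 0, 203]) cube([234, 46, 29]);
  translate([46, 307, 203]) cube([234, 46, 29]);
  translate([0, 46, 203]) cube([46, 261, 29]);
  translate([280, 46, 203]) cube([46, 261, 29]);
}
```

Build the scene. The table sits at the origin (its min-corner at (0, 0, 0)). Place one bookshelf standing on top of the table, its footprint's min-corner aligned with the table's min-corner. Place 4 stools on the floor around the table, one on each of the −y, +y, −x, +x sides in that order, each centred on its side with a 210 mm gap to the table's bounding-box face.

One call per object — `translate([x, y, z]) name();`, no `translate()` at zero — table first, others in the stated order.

table();
translate([0, 0, 727]) bookshelf();
translate([477, -563, 0]) stool();
translate([477, 1049, 0]) stool();
translate([-536, 243, 0]) stool();
translate([1490, 243, 0]) stool();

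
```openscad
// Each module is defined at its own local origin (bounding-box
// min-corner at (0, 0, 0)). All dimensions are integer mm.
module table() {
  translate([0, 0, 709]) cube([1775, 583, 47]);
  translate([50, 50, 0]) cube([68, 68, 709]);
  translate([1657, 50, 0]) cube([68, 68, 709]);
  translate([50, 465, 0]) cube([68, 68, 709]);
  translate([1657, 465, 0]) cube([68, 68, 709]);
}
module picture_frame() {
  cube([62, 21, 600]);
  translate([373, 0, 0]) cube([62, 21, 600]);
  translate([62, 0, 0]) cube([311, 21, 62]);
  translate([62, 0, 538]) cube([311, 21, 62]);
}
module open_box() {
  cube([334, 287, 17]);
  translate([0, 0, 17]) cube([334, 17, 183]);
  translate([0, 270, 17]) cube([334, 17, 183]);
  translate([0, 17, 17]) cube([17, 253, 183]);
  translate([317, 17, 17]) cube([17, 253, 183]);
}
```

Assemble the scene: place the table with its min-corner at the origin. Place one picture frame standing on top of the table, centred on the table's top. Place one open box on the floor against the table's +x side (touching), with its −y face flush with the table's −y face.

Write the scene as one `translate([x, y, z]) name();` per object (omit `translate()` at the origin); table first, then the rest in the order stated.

table();
translate([670, 281, 756]) picture_frame();
translate([1775, 0, 0]) open_box();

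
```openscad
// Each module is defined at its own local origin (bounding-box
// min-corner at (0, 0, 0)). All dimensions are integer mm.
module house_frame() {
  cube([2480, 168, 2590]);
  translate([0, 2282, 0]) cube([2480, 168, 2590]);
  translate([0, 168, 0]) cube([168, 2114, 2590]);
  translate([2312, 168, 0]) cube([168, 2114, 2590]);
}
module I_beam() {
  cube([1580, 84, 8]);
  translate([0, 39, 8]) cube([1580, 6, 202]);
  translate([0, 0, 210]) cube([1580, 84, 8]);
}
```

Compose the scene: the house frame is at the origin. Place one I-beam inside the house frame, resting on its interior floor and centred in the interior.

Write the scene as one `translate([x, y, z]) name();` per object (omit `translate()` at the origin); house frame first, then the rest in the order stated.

house_frame();
translate([450, 1183, 0]) I_beam();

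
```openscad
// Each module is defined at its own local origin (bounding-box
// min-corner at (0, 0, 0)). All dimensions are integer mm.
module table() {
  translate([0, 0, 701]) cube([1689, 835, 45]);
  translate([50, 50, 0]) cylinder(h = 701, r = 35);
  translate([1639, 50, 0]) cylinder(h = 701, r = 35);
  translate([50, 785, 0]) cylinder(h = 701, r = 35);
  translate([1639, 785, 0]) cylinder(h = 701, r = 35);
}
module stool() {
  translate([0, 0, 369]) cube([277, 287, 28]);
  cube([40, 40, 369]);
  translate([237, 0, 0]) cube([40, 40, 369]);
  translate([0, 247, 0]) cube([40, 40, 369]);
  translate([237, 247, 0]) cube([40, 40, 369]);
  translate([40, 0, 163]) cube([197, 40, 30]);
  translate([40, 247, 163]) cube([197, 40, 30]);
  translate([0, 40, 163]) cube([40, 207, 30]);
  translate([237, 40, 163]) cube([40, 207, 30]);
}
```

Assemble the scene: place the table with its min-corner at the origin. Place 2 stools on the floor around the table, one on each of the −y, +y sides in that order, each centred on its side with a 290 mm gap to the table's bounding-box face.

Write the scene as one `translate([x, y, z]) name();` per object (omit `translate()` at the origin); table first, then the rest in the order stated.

table();
translate([706, -577, 0]) stool();
translate([706, 1125, 0]) stool();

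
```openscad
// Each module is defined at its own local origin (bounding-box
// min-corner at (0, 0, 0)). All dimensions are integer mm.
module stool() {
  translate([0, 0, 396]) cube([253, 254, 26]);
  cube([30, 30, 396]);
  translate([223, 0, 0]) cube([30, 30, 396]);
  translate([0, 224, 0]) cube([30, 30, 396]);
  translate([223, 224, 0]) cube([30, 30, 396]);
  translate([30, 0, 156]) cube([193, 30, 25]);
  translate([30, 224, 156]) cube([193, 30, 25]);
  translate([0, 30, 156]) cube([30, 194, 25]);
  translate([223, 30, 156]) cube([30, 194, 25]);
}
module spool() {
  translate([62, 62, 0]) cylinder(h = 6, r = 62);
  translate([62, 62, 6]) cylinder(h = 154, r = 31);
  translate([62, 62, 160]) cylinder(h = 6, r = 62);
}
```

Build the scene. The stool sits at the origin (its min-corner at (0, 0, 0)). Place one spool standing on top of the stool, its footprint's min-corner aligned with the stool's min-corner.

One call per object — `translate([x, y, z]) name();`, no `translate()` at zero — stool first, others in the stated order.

stool();
translate([0, 0, 422]) spool();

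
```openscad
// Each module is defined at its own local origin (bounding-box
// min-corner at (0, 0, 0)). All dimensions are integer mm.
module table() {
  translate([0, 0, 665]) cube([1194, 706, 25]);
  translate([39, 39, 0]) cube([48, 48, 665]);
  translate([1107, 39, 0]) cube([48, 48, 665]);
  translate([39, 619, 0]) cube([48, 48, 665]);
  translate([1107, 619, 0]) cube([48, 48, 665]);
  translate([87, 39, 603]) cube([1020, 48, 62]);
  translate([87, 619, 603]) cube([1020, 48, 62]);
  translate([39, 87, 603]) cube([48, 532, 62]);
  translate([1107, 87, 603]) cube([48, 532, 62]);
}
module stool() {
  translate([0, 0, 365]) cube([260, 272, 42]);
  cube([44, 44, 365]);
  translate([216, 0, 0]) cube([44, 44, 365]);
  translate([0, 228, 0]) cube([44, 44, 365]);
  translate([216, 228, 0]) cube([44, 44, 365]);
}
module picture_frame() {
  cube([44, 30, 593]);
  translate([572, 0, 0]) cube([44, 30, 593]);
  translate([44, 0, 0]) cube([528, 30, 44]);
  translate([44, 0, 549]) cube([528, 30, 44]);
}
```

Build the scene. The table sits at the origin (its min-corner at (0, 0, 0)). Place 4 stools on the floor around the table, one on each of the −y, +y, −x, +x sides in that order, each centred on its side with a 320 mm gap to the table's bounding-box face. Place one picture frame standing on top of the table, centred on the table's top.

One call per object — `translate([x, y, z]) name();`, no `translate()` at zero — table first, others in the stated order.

table();
translate([467, -592, 0]) stool();
translate([467, 1026, 0]) stool();
translate([-580, 217, 0]) stool();
translate([1514, 217, 0]) stool();
translate([289, 338, 690]) picture_frame();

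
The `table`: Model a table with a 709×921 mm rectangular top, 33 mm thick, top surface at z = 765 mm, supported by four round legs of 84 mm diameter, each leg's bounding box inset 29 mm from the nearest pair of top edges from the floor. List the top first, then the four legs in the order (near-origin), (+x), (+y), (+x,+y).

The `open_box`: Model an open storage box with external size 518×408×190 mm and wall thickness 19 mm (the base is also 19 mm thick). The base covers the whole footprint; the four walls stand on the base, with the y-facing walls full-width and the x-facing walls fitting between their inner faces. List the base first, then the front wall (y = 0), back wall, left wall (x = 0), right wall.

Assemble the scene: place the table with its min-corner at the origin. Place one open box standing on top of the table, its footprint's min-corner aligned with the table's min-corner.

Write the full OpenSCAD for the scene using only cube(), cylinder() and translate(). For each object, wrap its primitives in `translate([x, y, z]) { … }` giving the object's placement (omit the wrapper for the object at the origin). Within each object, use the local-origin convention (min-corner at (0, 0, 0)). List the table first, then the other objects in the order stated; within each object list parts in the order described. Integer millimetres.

translate([0, 0, 732]) cube([709, 921, 33]);
translate([71, 71, 0]) cylinder(h = 732, r = 42);
translate([638, 71, 0]) cylinder(h = 732, r = 42);
translate([71, 850, 0]) cylinder(h = 732, r = 42);
translate([638, 850, 0]) cylinder(h = 732, r = 42);
translate([0, 0, 765]) {
  cube([518, 408, 19]);
  translate([0, 0, 19]) cube([518, 19, 171]);
  translate([0, 389, 19]) cube([518, 19, 171]);
  translate([0, 19, 19]) cube([19, 370, 171]);
  translate([499, 19, 19]) cube([19, 370, 171]);
}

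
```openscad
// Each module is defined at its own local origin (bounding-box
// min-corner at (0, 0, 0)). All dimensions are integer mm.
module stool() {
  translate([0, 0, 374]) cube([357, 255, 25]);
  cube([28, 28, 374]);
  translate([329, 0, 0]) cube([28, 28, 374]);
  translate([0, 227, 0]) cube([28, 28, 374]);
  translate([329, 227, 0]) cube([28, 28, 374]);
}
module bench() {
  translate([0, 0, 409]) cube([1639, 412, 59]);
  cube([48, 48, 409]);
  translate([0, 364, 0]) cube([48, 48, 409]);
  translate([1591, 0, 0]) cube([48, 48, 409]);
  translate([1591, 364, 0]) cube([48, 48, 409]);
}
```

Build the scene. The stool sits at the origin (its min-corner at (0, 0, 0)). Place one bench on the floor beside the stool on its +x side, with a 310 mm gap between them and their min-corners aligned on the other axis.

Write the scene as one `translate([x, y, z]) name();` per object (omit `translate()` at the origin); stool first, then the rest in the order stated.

stool();
translate([667, 0, 0]) bench();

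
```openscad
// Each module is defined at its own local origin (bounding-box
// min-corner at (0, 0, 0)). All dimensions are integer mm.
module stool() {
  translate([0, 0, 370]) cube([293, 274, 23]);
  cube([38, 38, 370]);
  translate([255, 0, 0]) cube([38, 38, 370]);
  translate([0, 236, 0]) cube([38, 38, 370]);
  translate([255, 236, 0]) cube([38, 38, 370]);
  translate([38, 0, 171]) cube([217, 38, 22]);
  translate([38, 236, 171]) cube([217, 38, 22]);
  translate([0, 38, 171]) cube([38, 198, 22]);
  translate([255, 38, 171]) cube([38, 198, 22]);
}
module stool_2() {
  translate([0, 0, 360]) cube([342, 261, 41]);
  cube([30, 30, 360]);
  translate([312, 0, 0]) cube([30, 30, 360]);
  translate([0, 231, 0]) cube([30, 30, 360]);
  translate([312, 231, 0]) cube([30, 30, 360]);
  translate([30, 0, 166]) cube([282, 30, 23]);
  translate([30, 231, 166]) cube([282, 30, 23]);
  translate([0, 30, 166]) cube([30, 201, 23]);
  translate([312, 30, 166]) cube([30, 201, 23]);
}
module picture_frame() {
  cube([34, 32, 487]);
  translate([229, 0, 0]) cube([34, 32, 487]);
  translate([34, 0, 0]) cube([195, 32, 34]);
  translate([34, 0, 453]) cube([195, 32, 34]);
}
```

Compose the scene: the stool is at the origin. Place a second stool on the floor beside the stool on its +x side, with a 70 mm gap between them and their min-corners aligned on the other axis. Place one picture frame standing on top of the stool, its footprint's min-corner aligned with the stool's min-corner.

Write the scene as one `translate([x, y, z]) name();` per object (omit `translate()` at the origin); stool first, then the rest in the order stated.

stool();
translate([363, 0, 0]) stool_2();
translate([0, 0, 393]) picture_frame();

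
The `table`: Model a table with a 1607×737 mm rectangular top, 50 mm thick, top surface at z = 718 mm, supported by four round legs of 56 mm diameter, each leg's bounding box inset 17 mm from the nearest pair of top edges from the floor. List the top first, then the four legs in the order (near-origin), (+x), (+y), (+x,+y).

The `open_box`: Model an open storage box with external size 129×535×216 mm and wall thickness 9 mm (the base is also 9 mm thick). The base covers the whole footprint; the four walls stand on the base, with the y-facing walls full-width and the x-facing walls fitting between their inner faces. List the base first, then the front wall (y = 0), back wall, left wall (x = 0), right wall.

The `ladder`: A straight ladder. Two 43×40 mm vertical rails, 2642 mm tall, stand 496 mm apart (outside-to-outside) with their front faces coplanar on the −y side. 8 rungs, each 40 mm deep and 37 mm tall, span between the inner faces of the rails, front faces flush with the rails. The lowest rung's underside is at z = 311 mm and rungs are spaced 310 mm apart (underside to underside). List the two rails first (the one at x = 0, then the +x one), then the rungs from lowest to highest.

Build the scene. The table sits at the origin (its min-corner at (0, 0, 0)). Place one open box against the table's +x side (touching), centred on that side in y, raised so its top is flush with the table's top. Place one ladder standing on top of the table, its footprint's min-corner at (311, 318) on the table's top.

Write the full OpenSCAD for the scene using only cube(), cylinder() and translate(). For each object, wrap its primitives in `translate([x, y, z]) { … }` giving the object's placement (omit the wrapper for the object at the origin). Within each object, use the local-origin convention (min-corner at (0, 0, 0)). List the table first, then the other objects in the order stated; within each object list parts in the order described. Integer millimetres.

translate([0, 0, 668]) cube([1607, 737, 50]);
translate([45, 45, 0]) cylinder(h = 668, r = 28);
translate([1562, 45, 0]) cylinder(h = 668, r = 28);
translate([45, 692, 0]) cylinder(h = 668, r = 28);
translate([1562, 692, 0]) cylinder(h = 668, r = 28);
translate([1607, 101, 502]) {
  cube([129, 535, 9]);
  translate([0, 0, 9]) cube([129, 9, 207]);
  translate([0, 526, 9]) cube([129, 9, 207]);
  translate([0, 9, 9]) cube([9, 517, 207]);
  translate([120, 9, 9]) cube([9, 517, 207]);
}
translate([311, 318, 718]) {
  cube([43, 40, 2642]);
  translate([453, 0, 0]) cube([43, 40, 2642]);
  translate([43, 0, 311]) cube([410, 40, 37]);
  translate([43, 0, 621]) cube([410, 40, 37]);
  translate([43, 0, 931]) cube([410, 40, 37]);
  translate([43, 0, 1241]) cube([410, 40, 37]);
  translate([43, 0, 1551]) cube([410, 40, 37]);
  translate([43, 0, 1861]) cube([410, 40, 37]);
  translate([43, 0, 2171]) cube([410, 40, 37]);
  translate([43, 0, 2481]) cube([410, 40, 37]);
}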